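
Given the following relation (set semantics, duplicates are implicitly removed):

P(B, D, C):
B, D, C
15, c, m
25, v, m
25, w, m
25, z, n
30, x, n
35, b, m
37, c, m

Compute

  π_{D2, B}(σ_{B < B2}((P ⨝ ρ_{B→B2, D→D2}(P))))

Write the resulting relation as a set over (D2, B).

{(b, 15), (b, 25), (c, 15), (c, 25), (c, 35), (v, 15), (w, 15), (x, 25)}

ρ[B→B2, D→D2]: schema becomes (B2, D2, C); tuples unchanged.
Natural join on C: {(15, c, m, 15, c), (15, c, m, 25, v), (15, c, m, 25, w), (15, c, m, 35, b), (15, c, m, 37, c), (25, v, m, 15, c), (25, v, m, 25, v), (25, v, m, 25, w), (25, v, m, 35, b), (25, v, m, 37, c), (25, w, m, 15, c), (25, w, m, 25, v), (25, w, m, 25, w), (25, w, m, 35, b), (25, w, m, 37, c), (25, z, n, 25, z), (25, z, n, 30, x), (30, x, n, 25, z), (30, x, n, 30, x), (35, b, m, 15, c), (35, b, m, 25, v), (35, b, m, 25, w), (35, b, m, 35, b), (35, b, m, 37, c), (37, c, m, 15, c), (37, c, m, 25, v), (37, c, m, 25, w), (37, c, m, 35, b), (37, c, m, 37, c)}
Apply σ_{B < B2}; surviving tuples: {(15, c, m, 25, v), (15, c, m, 25, w), (15, c, m, 35, b), (15, c, m, 37, c), (25, v, m, 35, b), (25, v, m, 37, c), (25, w, m, 35, b), (25, w, m, 37, c), (25, z, n, 30, x), (35, b, m, 37, c)}
π[D2, B]: project onto (D2, B) (2 duplicate(s) eliminated) → {(b, 15), (b, 25), (c, 15), (c, 25), (c, 35), (v, 15), (w, 15), (x, 25)}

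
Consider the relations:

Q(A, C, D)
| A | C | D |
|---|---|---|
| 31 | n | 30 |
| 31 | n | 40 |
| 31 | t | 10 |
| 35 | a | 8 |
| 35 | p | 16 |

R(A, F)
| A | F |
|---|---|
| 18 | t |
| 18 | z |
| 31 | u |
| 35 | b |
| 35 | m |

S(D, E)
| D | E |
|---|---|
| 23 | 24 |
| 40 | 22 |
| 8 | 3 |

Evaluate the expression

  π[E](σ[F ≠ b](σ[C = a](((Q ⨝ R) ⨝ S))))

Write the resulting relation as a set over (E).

{3}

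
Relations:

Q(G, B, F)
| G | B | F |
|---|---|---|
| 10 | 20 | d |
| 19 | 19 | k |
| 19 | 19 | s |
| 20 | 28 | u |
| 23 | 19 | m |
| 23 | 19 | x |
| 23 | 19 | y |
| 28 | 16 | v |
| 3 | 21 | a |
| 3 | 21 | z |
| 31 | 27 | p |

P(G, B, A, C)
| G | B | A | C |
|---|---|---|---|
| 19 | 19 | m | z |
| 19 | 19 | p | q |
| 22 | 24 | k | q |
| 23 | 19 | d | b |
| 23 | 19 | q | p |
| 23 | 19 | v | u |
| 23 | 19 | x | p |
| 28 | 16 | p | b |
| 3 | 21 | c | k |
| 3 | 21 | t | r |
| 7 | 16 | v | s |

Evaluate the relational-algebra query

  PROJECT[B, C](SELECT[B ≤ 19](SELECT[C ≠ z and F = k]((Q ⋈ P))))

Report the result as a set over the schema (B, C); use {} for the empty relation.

Joining Q and P on G, B yields {(19, 19, k, m, z), (19, 19, k, p, q), (19, 19, s, m, z), (19, 19, s, p, q), (23, 19, m, d, b), (23, 19, m, q, p), (23, 19, m, v, u), (23, 19, m, x, p), (23, 19, x, d, b), (23, 19, x, q, p), (23, 19, x, v, u), (23, 19, x, x, p), (23, 19, y, d, b), (23, 19, y, q, p), (23, 19, y, v, u), (23, 19, y, x, p), (28, 16, v, p, b), (3, 21, a, c, k), (3, 21, a, t, r), (3, 21, z, c, k), (3, 21, z, t, r)}.
σ[C ≠ z and F = k]: keep tuples satisfying C ≠ z and F = k → {(19, 19, k, p, q)}
σ[B ≤ 19]: keep tuples satisfying B ≤ 19 → {(19, 19, k, p, q)}
Projecting to B, C: {(19, q)}

{(19, q)}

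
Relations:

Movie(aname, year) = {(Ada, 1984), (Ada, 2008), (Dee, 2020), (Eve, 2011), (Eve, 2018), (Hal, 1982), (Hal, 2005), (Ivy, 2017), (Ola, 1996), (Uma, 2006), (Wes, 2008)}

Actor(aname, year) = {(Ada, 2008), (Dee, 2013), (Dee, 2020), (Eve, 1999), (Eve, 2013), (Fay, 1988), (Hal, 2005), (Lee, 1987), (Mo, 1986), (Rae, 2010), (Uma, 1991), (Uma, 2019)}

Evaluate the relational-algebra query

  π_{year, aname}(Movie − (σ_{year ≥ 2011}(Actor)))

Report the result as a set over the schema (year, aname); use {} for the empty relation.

Apply σ_{year ≥ 2011}; surviving tuples: {(Dee, 2013), (Dee, 2020), (Eve, 2013), (Uma, 2019)}
Difference: {(Ada, 1984), (Ada, 2008), (Dee, 2020), (Eve, 2011), (Eve, 2018), (Hal, 1982), (Hal, 2005), (Ivy, 2017), (Ola, 1996), (Uma, 2006), (Wes, 2008)} with {(Dee, 2013), (Dee, 2020), (Eve, 2013), (Uma, 2019)} → {(Ada, 1984), (Ada, 2008), (Eve, 2011), (Eve, 2018), (Hal, 1982), (Hal, 2005), (Ivy, 2017), (Ola, 1996), (Uma, 2006), (Wes, 2008)}
π_{year, aname} gives {(1982, Hal), (1984, Ada), (1996, Ola), (2005, Hal), (2006, Uma), (2008, Ada), (2008, Wes), (2011, Eve), (2017, Ivy), (2018, Eve)}.

{(1982, Hal), (1984, Ada), (1996, Ola), (2005, Hal), (2006, Uma), (2008, Ada), (2008, Wes), (2011, Eve), (2017, Ivy), (2018, Eve)}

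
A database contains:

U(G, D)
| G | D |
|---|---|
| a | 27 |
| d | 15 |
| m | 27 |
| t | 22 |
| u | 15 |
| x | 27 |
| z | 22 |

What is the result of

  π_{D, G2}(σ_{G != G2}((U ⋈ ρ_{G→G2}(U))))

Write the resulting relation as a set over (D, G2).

ρ[G→G2]: schema becomes (G2, D); tuples unchanged.
Natural join on D: {(a, 27, a), (a, 27, m), (a, 27, x), (d, 15, d), (d, 15, u), (m, 27, a), (m, 27, m), (m, 27, x), (t, 22, t), (t, 22, z), (u, 15, d), (u, 15, u), (x, 27, a), (x, 27, m), (x, 27, x), (z, 22, t), (z, 22, z)}
Selection G != G2: {(a, 27, m), (a, 27, x), (d, 15, u), (m, 27, a), (m, 27, x), (t, 22, z), (u, 15, d), (x, 27, a), (x, 27, m), (z, 22, t)}
π[D, G2]: project onto (D, G2) (3 duplicate(s) eliminated) → {(15, d), (15, u), (22, t), (22, z), (27, a), (27, m), (27, x)}

{(15, d), (15, u), (22, t), (22, z), (27, a), (27, m), (27, x)}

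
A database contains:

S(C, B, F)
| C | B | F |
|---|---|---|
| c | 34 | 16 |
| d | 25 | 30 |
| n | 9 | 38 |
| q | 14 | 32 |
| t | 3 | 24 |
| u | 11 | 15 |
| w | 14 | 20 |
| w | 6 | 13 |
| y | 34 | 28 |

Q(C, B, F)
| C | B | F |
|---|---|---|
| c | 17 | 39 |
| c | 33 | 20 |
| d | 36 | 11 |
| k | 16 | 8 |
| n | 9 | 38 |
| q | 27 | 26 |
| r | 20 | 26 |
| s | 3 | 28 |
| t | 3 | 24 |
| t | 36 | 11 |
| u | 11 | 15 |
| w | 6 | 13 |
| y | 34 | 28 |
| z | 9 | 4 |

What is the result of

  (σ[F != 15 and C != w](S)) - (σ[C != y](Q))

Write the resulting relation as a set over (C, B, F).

Filtering on F != 15 and C != w leaves {(c, 34, 16), (d, 25, 30), (n, 9, 38), (q, 14, 32), (t, 3, 24), (y, 34, 28)}.
Filtering on C != y leaves {(c, 17, 39), (c, 33, 20), (d, 36, 11), (k, 16, 8), (n, 9, 38), (q, 27, 26), (r, 20, 26), (s, 3, 28), (t, 3, 24), (t, 36, 11), (u, 11, 15), (w, 6, 13), (z, 9, 4)}.
Set difference of the two operands is {(c, 34, 16), (d, 25, 30), (q, 14, 32), (y, 34, 28)}.

{(c, 34, 16), (d, 25, 30), (q, 14, 32), (y, 34, 28)}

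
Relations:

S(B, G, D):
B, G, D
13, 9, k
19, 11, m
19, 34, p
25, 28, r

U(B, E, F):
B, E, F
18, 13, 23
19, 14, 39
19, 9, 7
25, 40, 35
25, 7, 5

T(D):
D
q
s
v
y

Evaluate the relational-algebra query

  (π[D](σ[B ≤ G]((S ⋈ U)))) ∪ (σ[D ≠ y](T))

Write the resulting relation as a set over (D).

Natural join on B: {(19, 11, m, 14, 39), (19, 11, m, 9, 7), (19, 34, p, 14, 39), (19, 34, p, 9, 7), (25, 28, r, 40, 35), (25, 28, r, 7, 5)}
Selection B ≤ G: {(19, 34, p, 14, 39), (19, 34, p, 9, 7), (25, 28, r, 40, 35), (25, 28, r, 7, 5)}
Projecting to D (2 duplicate(s) eliminated): {p, r}
Selection D ≠ y: {q, s, v}
Taking the union: {p, q, r, s, v}

{p, q, r, s, v}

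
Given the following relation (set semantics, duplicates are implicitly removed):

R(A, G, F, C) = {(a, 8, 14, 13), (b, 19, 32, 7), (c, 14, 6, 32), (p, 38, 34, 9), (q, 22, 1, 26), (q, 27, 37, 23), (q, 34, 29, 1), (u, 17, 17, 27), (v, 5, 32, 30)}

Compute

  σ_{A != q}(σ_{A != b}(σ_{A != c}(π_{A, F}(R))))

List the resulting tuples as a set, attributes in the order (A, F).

Keep only column(s) A, F: {(a, 14), (b, 32), (c, 6), (p, 34), (q, 1), (q, 29), (q, 37), (u, 17), (v, 32)}
Apply σ_{A != c}; surviving tuples: {(a, 14), (b, 32), (p, 34), (q, 1), (q, 29), (q, 37), (u, 17), (v, 32)}
Apply σ_{A != b}; surviving tuples: {(a, 14), (p, 34), (q, 1), (q, 29), (q, 37), (u, 17), (v, 32)}
Apply σ_{A != q}; surviving tuples: {(a, 14), (p, 34), (u, 17), (v, 32)}

{(a, 14), (p, 34), (u, 17), (v, 32)}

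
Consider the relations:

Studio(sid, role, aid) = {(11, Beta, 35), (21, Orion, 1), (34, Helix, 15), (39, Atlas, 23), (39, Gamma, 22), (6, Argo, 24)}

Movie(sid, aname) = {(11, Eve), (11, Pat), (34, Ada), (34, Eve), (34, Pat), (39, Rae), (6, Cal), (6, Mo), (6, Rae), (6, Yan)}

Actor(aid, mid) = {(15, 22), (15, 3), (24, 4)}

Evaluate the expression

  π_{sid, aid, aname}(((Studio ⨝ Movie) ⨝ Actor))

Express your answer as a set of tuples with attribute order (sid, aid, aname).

Joining Studio and Movie on sid yields {(11, Beta, 35, Eve), (11, Beta, 35, Pat), (34, Helix, 15, Ada), (34, Helix, 15, Eve), (34, Helix, 15, Pat), (39, Atlas, 23, Rae), (39, Gamma, 22, Rae), (6, Argo, 24, Cal), (6, Argo, 24, Mo), (6, Argo, 24, Rae), (6, Argo, 24, Yan)}.
Joining (Studio ⨝ Movie) and Actor on aid yields {(34, Helix, 15, Ada, 22), (34, Helix, 15, Ada, 3), (34, Helix, 15, Eve, 22), (34, Helix, 15, Eve, 3), (34, Helix, 15, Pat, 22), (34, Helix, 15, Pat, 3), (6, Argo, 24, Cal, 4), (6, Argo, 24, Mo, 4), (6, Argo, 24, Rae, 4), (6, Argo, 24, Yan, 4)}.
π[sid, aid, aname]: project onto (sid, aid, aname) (3 duplicate(s) eliminated) → {(34, 15, Ada), (34, 15, Eve), (34, 15, Pat), (6, 24, Cal), (6, 24, Mo), (6, 24, Rae), (6, 24, Yan)}

{(34, 15, Ada), (34, 15, Eve), (34, 15, Pat), (6, 24, Cal), (6, 24, Mo), (6, 24, Rae), (6, 24, Yan)}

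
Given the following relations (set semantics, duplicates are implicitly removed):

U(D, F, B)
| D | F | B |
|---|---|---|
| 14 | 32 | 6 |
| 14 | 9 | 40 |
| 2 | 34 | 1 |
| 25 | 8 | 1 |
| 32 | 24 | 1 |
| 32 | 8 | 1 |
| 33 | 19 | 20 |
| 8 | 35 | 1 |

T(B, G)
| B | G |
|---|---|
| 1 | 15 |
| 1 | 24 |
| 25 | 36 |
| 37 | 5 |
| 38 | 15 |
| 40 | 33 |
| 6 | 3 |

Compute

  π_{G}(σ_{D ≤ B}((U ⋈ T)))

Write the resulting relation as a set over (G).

Joining U and T on B yields {(14, 32, 6, 3), (14, 9, 40, 33), (2, 34, 1, 15), (2, 34, 1, 24), (25, 8, 1, 15), (25, 8, 1, 24), (32, 24, 1, 15), (32, 24, 1, 24), (32, 8, 1, 15), (32, 8, 1, 24), (8, 35, 1, 15), (8, 35, 1, 24)}.
σ[D ≤ B]: keep tuples satisfying D ≤ B → {(14, 9, 40, 33)}
Keep only column(s) G: {33}

{33}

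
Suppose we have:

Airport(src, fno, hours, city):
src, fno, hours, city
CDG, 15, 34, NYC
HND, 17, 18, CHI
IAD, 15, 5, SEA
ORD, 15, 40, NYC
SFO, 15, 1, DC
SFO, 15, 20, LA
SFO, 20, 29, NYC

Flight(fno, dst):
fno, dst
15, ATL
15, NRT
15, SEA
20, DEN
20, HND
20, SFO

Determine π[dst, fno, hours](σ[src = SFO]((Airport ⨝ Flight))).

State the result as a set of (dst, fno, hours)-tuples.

{(ATL, 15, 1), (ATL, 15, 20), (DEN, 20, 29), (HND, 20, 29), (NRT, 15, 1), (NRT, 15, 20), (SEA, 15, 1), (SEA, 15, 20), (SFO, 20, 29)}

Joining Airport and Flight on fno yields {(CDG, 15, 34, NYC, ATL), (CDG, 15, 34, NYC, NRT), (CDG, 15, 34, NYC, SEA), (IAD, 15, 5, SEA, ATL), (IAD, 15, 5, SEA, NRT), (IAD, 15, 5, SEA, SEA), (ORD, 15, 40, NYC, ATL), (ORD, 15, 40, NYC, NRT), (ORD, 15, 40, NYC, SEA), (SFO, 15, 1, DC, ATL), (SFO, 15, 1, DC, NRT), (SFO, 15, 1, DC, SEA), (SFO, 15, 20, LA, ATL), (SFO, 15, 20, LA, NRT), (SFO, 15, 20, LA, SEA), (SFO, 20, 29, NYC, DEN), (SFO, 20, 29, NYC, HND), (SFO, 20, 29, NYC, SFO)}.
Apply σ_{src = SFO}; surviving tuples: {(SFO, 15, 1, DC, ATL), (SFO, 15, 1, DC, NRT), (SFO, 15, 1, DC, SEA), (SFO, 15, 20, LA, ATL), (SFO, 15, 20, LA, NRT), (SFO, 15, 20, LA, SEA), (SFO, 20, 29, NYC, DEN), (SFO, 20, 29, NYC, HND), (SFO, 20, 29, NYC, SFO)}
π_{dst, fno, hours} gives {(ATL, 15, 1), (ATL, 15, 20), (DEN, 20, 29), (HND, 20, 29), (NRT, 15, 1), (NRT, 15, 20), (SEA, 15, 1), (SEA, 15, 20), (SFO, 20, 29)}.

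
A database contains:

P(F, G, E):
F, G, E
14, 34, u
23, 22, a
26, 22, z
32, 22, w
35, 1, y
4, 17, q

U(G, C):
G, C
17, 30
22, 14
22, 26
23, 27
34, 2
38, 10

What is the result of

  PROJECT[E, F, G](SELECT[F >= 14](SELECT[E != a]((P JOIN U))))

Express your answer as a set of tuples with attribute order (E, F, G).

P ⋈ U (natural join on G): {(14, 34, u, 2), (23, 22, a, 14), (23, 22, a, 26), (26, 22, z, 14), (26, 22, z, 26), (32, 22, w, 14), (32, 22, w, 26), (4, 17, q, 30)}
Filtering on E != a leaves {(14, 34, u, 2), (26, 22, z, 14), (26, 22, z, 26), (32, 22, w, 14), (32, 22, w, 26), (4, 17, q, 30)}.
Filtering on F >= 14 leaves {(14, 34, u, 2), (26, 22, z, 14), (26, 22, z, 26), (32, 22, w, 14), (32, 22, w, 26)}.
Keep only column(s) E, F, G (2 duplicate(s) eliminated): {(u, 14, 34), (w, 32, 22), (z, 26, 22)}

{(u, 14, 34), (w, 32, 22), (z, 26, 22)}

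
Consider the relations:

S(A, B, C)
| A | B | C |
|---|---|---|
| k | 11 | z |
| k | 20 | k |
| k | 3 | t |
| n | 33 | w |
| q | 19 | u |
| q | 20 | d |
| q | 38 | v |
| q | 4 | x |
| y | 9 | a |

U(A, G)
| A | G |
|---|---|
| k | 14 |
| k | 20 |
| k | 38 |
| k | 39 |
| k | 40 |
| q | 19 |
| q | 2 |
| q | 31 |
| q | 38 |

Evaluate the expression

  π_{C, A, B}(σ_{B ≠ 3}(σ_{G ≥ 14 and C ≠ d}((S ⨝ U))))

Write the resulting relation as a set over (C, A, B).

{(k, k, 20), (u, q, 19), (v, q, 38), (x, q, 4), (z, k, 11)}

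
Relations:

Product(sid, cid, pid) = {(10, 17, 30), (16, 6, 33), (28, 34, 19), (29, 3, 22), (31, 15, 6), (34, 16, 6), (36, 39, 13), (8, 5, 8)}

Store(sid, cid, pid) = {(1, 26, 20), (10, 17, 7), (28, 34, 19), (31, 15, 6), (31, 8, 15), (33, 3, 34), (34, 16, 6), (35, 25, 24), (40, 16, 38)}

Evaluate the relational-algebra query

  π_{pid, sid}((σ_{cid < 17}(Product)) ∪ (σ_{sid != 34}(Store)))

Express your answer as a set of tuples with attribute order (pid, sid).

{(15, 31), (19, 28), (20, 1), (22, 29), (24, 35), (33, 16), (34, 33), (38, 40), (6, 31), (6, 34), (7, 10), (8, 8)}

σ[cid < 17]: keep tuples satisfying cid < 17 → {(16, 6, 33), (29, 3, 22), (31, 15, 6), (34, 16, 6), (8, 5, 8)}
σ[sid != 34]: keep tuples satisfying sid != 34 → {(1, 26, 20), (10, 17, 7), (28, 34, 19), (31, 15, 6), (31, 8, 15), (33, 3, 34), (35, 25, 24), (40, 16, 38)}
Taking the union: {(1, 26, 20), (10, 17, 7), (16, 6, 33), (28, 34, 19), (29, 3, 22), (31, 15, 6), (31, 8, 15), (33, 3, 34), (34, 16, 6), (35, 25, 24), (40, 16, 38), (8, 5, 8)}
Keep only column(s) pid, sid: {(15, 31), (19, 28), (20, 1), (22, 29), (24, 35), (33, 16), (34, 33), (38, 40), (6, 31), (6, 34), (7, 10), (8, 8)}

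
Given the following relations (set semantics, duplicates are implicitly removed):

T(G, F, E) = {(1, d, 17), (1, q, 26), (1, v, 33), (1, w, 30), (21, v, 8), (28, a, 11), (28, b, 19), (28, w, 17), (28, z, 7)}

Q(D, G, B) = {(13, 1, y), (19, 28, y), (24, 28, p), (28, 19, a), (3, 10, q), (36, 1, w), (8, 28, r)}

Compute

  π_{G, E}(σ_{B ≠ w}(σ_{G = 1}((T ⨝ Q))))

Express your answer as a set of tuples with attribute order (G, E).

Joining T and Q on G yields {(1, d, 17, 13, y), (1, d, 17, 36, w), (1, q, 26, 13, y), (1, q, 26, 36, w), (1, v, 33, 13, y), (1, v, 33, 36, w), (1, w, 30, 13, y), (1, w, 30, 36, w), (28, a, 11, 19, y), (28, a, 11, 24, p), (28, a, 11, 8, r), (28, b, 19, 19, y), (28, b, 19, 24, p), (28, b, 19, 8, r), (28, w, 17, 19, y), (28, w, 17, 24, p), (28, w, 17, 8, r), (28, z, 7, 19, y), (28, z, 7, 24, p), (28, z, 7, 8, r)}.
Filtering on G = 1 leaves {(1, d, 17, 13, y), (1, d, 17, 36, w), (1, q, 26, 13, y), (1, q, 26, 36, w), (1, v, 33, 13, y), (1, v, 33, 36, w), (1, w, 30, 13, y), (1, w, 30, 36, w)}.
Filtering on B ≠ w leaves {(1, d, 17, 13, y), (1, q, 26, 13, y), (1, v, 33, 13, y), (1, w, 30, 13, y)}.
Projecting to G, E: {(1, 17), (1, 26), (1, 30), (1, 33)}

{(1, 17), (1, 26), (1, 30), (1, 33)}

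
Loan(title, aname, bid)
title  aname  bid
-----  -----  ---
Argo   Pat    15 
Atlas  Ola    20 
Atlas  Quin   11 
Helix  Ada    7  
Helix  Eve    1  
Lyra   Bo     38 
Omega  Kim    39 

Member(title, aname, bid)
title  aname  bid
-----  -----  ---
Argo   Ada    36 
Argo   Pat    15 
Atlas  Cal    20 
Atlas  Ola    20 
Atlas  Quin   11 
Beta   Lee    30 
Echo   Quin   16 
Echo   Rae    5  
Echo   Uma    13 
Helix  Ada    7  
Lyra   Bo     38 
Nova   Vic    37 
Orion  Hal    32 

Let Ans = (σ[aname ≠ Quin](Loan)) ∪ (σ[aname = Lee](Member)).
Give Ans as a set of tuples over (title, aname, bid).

Apply σ_{aname ≠ Quin}; surviving tuples: {(Argo, Pat, 15), (Atlas, Ola, 20), (Helix, Ada, 7), (Helix, Eve, 1), (Lyra, Bo, 38), (Omega, Kim, 39)}
Apply σ_{aname = Lee}; surviving tuples: {(Beta, Lee, 30)}
Set union of the two operands is {(Argo, Pat, 15), (Atlas, Ola, 20), (Beta, Lee, 30), (Helix, Ada, 7), (Helix, Eve, 1), (Lyra, Bo, 38), (Omega, Kim, 39)}.

{(Argo, Pat, 15), (Atlas, Ola, 20), (Beta, Lee, 30), (Helix, Ada, 7), (Helix, Eve, 1), (Lyra, Bo, 38), (Omega, Kim, 39)}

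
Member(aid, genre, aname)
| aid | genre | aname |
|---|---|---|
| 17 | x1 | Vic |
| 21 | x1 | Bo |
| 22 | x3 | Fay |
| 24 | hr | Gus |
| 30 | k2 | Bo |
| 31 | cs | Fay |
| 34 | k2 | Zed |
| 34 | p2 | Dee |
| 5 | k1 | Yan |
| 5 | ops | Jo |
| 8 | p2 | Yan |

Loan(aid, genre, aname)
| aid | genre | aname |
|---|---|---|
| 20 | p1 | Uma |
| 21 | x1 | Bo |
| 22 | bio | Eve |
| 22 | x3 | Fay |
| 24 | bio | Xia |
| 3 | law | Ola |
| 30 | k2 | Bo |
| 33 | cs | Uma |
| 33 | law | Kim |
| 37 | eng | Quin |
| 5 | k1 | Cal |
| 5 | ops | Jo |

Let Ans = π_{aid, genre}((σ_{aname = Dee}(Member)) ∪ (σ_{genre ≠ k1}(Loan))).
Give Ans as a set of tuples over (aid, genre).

σ[aname = Dee]: keep tuples satisfying aname = Dee → {(34, p2, Dee)}
σ[genre ≠ k1]: keep tuples satisfying genre ≠ k1 → {(20, p1, Uma), (21, x1, Bo), (22, bio, Eve), (22, x3, Fay), (24, bio, Xia), (3, law, Ola), (30, k2, Bo), (33, cs, Uma), (33, law, Kim), (37, eng, Quin), (5, ops, Jo)}
Union: {(34, p2, Dee)} with {(20, p1, Uma), (21, x1, Bo), (22, bio, Eve), (22, x3, Fay), (24, bio, Xia), (3, law, Ola), (30, k2, Bo), (33, cs, Uma), (33, law, Kim), (37, eng, Quin), (5, ops, Jo)} → {(20, p1, Uma), (21, x1, Bo), (22, bio, Eve), (22, x3, Fay), (24, bio, Xia), (3, law, Ola), (30, k2, Bo), (33, cs, Uma), (33, law, Kim), (34, p2, Dee), (37, eng, Quin), (5, ops, Jo)}
π[aid, genre]: project onto (aid, genre) → {(20, p1), (21, x1), (22, bio), (22, x3), (24, bio), (3, law), (30, k2), (33, cs), (33, law), (34, p2), (37, eng), (5, ops)}

{(20, p1), (21, x1), (22, bio), (22, x3), (24, bio), (3, law), (30, k2), (33, cs), (33, law), (34, p2), (37, eng), (5, ops)}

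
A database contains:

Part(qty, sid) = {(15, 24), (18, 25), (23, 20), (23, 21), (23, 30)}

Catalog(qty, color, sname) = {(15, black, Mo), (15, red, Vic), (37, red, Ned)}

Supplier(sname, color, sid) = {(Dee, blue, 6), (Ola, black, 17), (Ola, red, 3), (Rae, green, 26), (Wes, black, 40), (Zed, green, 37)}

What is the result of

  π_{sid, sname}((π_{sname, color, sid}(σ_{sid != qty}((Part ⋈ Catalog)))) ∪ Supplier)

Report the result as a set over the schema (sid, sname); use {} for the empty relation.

Natural join on qty: {(15, 24, black, Mo), (15, 24, red, Vic)}
σ[sid != qty]: keep tuples satisfying sid != qty → {(15, 24, black, Mo), (15, 24, red, Vic)}
Projecting to sname, color, sid: {(Mo, black, 24), (Vic, red, 24)}
Set union of the two operands is {(Dee, blue, 6), (Mo, black, 24), (Ola, black, 17), (Ola, red, 3), (Rae, green, 26), (Vic, red, 24), (Wes, black, 40), (Zed, green, 37)}.
Projecting to sid, sname: {(17, Ola), (24, Mo), (24, Vic), (26, Rae), (3, Ola), (37, Zed), (40, Wes), (6, Dee)}

{(17, Ola), (24, Mo), (24, Vic), (26, Rae), (3, Ola), (37, Zed), (40, Wes), (6, Dee)}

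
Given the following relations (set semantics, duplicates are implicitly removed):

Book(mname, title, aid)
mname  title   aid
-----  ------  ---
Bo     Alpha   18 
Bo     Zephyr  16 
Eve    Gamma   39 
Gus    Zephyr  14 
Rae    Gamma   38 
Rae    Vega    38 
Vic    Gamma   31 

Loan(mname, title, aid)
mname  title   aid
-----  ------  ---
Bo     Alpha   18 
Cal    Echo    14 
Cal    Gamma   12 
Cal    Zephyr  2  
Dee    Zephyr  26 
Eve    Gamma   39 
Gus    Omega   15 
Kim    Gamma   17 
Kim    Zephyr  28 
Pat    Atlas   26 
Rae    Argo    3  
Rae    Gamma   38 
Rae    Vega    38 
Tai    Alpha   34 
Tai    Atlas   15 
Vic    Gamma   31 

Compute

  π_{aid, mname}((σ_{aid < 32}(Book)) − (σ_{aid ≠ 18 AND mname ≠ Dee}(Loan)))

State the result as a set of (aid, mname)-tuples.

{(14, Gus), (16, Bo), (18, Bo)}

Selection aid < 32: {(Bo, Alpha, 18), (Bo, Zephyr, 16), (Gus, Zephyr, 14), (Vic, Gamma, 31)}
Selection aid ≠ 18 AND mname ≠ Dee: {(Cal, Echo, 14), (Cal, Gamma, 12), (Cal, Zephyr, 2), (Eve, Gamma, 39), (Gus, Omega, 15), (Kim, Gamma, 17), (Kim, Zephyr, 28), (Pat, Atlas, 26), (Rae, Argo, 3), (Rae, Gamma, 38), (Rae, Vega, 38), (Tai, Alpha, 34), (Tai, Atlas, 15), (Vic, Gamma, 31)}
Set difference of the two operands is {(Bo, Alpha, 18), (Bo, Zephyr, 16), (Gus, Zephyr, 14)}.
π_{aid, mname} gives {(14, Gus), (16, Bo), (18, Bo)}.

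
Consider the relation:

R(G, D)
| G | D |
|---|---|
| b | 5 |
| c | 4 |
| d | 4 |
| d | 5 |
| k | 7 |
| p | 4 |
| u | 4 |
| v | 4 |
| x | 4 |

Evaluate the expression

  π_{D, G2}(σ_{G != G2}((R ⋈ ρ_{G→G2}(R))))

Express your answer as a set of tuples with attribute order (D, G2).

ρ[G→G2]: schema becomes (G2, D); tuples unchanged.
Natural join on D: {(b, 5, b), (b, 5, d), (c, 4, c), (c, 4, d), (c, 4, p), (c, 4, u), (c, 4, v), (c, 4, x), (d, 4, c), (d, 4, d), (d, 4, p), (d, 4, u), (d, 4, v), (d, 4, x), (d, 5, b), (d, 5, d), (k, 7, k), (p, 4, c), (p, 4, d), (p, 4, p), (p, 4, u), (p, 4, v), (p, 4, x), (u, 4, c), (u, 4, d), (u, 4, p), (u, 4, u), (u, 4, v), (u, 4, x), (v, 4, c), (v, 4, d), (v, 4, p), (v, 4, u), (v, 4, v), (v, 4, x), (x, 4, c), (x, 4, d), (x, 4, p), (x, 4, u), (x, 4, v), (x, 4, x)}
Apply σ_{G != G2}; surviving tuples: {(b, 5, d), (c, 4, d), (c, 4, p), (c, 4, u), (c, 4, v), (c, 4, x), (d, 4, c), (d, 4, p), (d, 4, u), (d, 4, v), (d, 4, x), (d, 5, b), (p, 4, c), (p, 4, d), (p, 4, u), (p, 4, v), (p, 4, x), (u, 4, c), (u, 4, d), (u, 4, p), (u, 4, v), (u, 4, x), (v, 4, c), (v, 4, d), (v, 4, p), (v, 4, u), (v, 4, x), (x, 4, c), (x, 4, d), (x, 4, p), (x, 4, u), (x, 4, v)}
Keep only column(s) D, G2 (24 duplicate(s) eliminated): {(4, c), (4, d), (4, p), (4, u), (4, v), (4, x), (5, b), (5, d)}

{(4, c), (4, d), (4, p), (4, u), (4, v), (4, x), (5, b), (5, d)}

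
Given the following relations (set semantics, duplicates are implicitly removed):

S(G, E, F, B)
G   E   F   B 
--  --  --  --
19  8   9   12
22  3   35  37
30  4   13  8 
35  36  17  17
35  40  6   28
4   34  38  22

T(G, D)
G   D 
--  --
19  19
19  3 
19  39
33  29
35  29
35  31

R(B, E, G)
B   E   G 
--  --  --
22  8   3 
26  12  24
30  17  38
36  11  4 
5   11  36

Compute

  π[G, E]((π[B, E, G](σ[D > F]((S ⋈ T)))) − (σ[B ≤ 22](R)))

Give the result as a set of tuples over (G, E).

Natural join on G: {(19, 8, 9, 12, 19), (19, 8, 9, 12, 3), (19, 8, 9, 12, 39), (35, 36, 17, 17, 29), (35, 36, 17, 17, 31), (35, 40, 6, 28, 29), (35, 40, 6, 28, 31)}
Apply σ_{D > F}; surviving tuples: {(19, 8, 9, 12, 19), (19, 8, 9, 12, 39), (35, 36, 17, 17, 29), (35, 36, 17, 17, 31), (35, 40, 6, 28, 29), (35, 40, 6, 28, 31)}
Keep only column(s) B, E, G (3 duplicate(s) eliminated): {(12, 8, 19), (17, 36, 35), (28, 40, 35)}
Apply σ_{B ≤ 22}; surviving tuples: {(22, 8, 3), (5, 11, 36)}
Difference: {(12, 8, 19), (17, 36, 35), (28, 40, 35)} with {(22, 8, 3), (5, 11, 36)} → {(12, 8, 19), (17, 36, 35), (28, 40, 35)}
Keep only column(s) G, E: {(19, 8), (35, 36), (35, 40)}

{(19, 8), (35, 36), (35, 40)}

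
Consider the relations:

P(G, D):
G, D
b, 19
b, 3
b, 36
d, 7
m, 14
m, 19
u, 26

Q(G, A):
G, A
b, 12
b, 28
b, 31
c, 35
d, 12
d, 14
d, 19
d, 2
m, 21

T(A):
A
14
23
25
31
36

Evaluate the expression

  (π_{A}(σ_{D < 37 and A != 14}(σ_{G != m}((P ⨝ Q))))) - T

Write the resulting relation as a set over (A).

Joining P and Q on G yields {(b, 19, 12), (b, 19, 28), (b, 19, 31), (b, 3, 12), (b, 3, 28), (b, 3, 31), (b, 36, 12), (b, 36, 28), (b, 36, 31), (d, 7, 12), (d, 7, 14), (d, 7, 19), (d, 7, 2), (m, 14, 21), (m, 19, 21)}.
Selection G != m: {(b, 19, 12), (b, 19, 28), (b, 19, 31), (b, 3, 12), (b, 3, 28), (b, 3, 31), (b, 36, 12), (b, 36, 28), (b, 36, 31), (d, 7, 12), (d, 7, 14), (d, 7, 19), (d, 7, 2)}
Selection D < 37 and A != 14: {(b, 19, 12), (b, 19, 28), (b, 19, 31), (b, 3, 12), (b, 3, 28), (b, 3, 31), (b, 36, 12), (b, 36, 28), (b, 36, 31), (d, 7, 12), (d, 7, 19), (d, 7, 2)}
π[A]: project onto (A) (7 duplicate(s) eliminated) → {12, 19, 2, 28, 31}
Set difference of the two operands is {12, 19, 2, 28}.

{12, 19, 2, 28}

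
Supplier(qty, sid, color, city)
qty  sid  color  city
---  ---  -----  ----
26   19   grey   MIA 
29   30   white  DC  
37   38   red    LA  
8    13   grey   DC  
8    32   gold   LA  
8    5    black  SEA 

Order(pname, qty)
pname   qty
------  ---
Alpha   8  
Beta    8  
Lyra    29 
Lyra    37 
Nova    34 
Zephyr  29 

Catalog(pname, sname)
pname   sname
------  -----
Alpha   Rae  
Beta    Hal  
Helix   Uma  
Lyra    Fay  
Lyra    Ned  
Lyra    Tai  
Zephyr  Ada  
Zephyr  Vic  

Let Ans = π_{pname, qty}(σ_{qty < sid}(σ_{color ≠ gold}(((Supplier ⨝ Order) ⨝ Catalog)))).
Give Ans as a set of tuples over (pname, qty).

{(Alpha, 8), (Beta, 8), (Lyra, 29), (Lyra, 37), (Zephyr, 29)}

Joining Supplier and Order on qty yields {(29, 30, white, DC, Lyra), (29, 30, white, DC, Zephyr), (37, 38, red, LA, Lyra), (8, 13, grey, DC, Alpha), (8, 13, grey, DC, Beta), (8, 32, gold, LA, Alpha), (8, 32, gold, LA, Beta), (8, 5, black, SEA, Alpha), (8, 5, black, SEA, Beta)}.
Joining (Supplier ⨝ Order) and Catalog on pname yields {(29, 30, white, DC, Lyra, Fay), (29, 30, white, DC, Lyra, Ned), (29, 30, white, DC, Lyra, Tai), (29, 30, white, DC, Zephyr, Ada), (29, 30, white, DC, Zephyr, Vic), (37, 38, red, LA, Lyra, Fay), (37, 38, red, LA, Lyra, Ned), (37, 38, red, LA, Lyra, Tai), (8, 13, grey, DC, Alpha, Rae), (8, 13, grey, DC, Beta, Hal), (8, 32, gold, LA, Alpha, Rae), (8, 32, gold, LA, Beta, Hal), (8, 5, black, SEA, Alpha, Rae), (8, 5, black, SEA, Beta, Hal)}.
Filtering on color ≠ gold leaves {(29, 30, white, DC, Lyra, Fay), (29, 30, white, DC, Lyra, Ned), (29, 30, white, DC, Lyra, Tai), (29, 30, white, DC, Zephyr, Ada), (29, 30, white, DC, Zephyr, Vic), (37, 38, red, LA, Lyra, Fay), (37, 38, red, LA, Lyra, Ned), (37, 38, red, LA, Lyra, Tai), (8, 13, grey, DC, Alpha, Rae), (8, 13, grey, DC, Beta, Hal), (8, 5, black, SEA, Alpha, Rae), (8, 5, black, SEA, Beta, Hal)}.
Filtering on qty < sid leaves {(29, 30, white, DC, Lyra, Fay), (29, 30, white, DC, Lyra, Ned), (29, 30, white, DC, Lyra, Tai), (29, 30, white, DC, Zephyr, Ada), (29, 30, white, DC, Zephyr, Vic), (37, 38, red, LA, Lyra, Fay), (37, 38, red, LA, Lyra, Ned), (37, 38, red, LA, Lyra, Tai), (8, 13, grey, DC, Alpha, Rae), (8, 13, grey, DC, Beta, Hal)}.
Keep only column(s) pname, qty (5 duplicate(s) eliminated): {(Alpha, 8), (Beta, 8), (Lyra, 29), (Lyra, 37), (Zephyr, 29)}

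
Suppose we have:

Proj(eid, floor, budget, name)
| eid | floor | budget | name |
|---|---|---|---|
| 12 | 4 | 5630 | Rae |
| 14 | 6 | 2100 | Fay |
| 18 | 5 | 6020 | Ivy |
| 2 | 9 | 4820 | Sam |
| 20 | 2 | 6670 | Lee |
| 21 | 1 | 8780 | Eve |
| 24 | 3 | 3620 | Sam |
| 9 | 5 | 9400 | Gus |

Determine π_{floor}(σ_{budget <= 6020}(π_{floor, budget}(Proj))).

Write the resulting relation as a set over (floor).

π[floor, budget]: project onto (floor, budget) → {(1, 8780), (2, 6670), (3, 3620), (4, 5630), (5, 6020), (5, 9400), (6, 2100), (9, 4820)}
Apply σ_{budget <= 6020}; surviving tuples: {(3, 3620), (4, 5630), (5, 6020), (6, 2100), (9, 4820)}
π[floor]: project onto (floor) → {3, 4, 5, 6, 9}

{3, 4, 5, 6, 9}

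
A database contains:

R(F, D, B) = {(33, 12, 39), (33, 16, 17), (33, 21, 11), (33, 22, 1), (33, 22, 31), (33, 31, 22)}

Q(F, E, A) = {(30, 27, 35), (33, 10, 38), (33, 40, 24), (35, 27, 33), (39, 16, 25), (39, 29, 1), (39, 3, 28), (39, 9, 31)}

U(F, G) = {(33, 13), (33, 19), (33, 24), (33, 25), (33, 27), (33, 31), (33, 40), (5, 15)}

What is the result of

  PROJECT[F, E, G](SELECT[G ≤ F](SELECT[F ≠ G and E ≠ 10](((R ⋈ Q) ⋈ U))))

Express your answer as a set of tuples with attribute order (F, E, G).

{(33, 40, 13), (33, 40, 19), (33, 40, 24), (33, 40, 25), (33, 40, 27), (33, 40, 31)}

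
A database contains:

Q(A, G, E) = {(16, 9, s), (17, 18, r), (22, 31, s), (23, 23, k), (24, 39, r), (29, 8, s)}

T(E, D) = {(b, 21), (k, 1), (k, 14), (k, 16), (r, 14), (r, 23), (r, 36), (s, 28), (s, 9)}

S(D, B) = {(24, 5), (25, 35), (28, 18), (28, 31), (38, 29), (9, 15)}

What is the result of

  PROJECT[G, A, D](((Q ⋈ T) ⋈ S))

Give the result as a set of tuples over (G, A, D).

{(31, 22, 28), (31, 22, 9), (8, 29, 28), (8, 29, 9), (9, 16, 28), (9, 16, 9)}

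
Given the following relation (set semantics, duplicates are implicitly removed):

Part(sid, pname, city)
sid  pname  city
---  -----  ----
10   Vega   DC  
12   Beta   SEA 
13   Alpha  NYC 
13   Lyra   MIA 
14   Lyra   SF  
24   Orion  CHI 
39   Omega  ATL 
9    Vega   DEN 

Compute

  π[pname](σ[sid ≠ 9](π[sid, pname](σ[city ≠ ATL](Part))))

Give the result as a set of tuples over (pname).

Filtering on city ≠ ATL leaves {(10, Vega, DC), (12, Beta, SEA), (13, Alpha, NYC), (13, Lyra, MIA), (14, Lyra, SF), (24, Orion, CHI), (9, Vega, DEN)}.
Projecting to sid, pname: {(10, Vega), (12, Beta), (13, Alpha), (13, Lyra), (14, Lyra), (24, Orion), (9, Vega)}
Filtering on sid ≠ 9 leaves {(10, Vega), (12, Beta), (13, Alpha), (13, Lyra), (14, Lyra), (24, Orion)}.
Projecting to pname (1 duplicate(s) eliminated): {Alpha, Beta, Lyra, Orion, Vega}

{Alpha, Beta, Lyra, Orion, Vega}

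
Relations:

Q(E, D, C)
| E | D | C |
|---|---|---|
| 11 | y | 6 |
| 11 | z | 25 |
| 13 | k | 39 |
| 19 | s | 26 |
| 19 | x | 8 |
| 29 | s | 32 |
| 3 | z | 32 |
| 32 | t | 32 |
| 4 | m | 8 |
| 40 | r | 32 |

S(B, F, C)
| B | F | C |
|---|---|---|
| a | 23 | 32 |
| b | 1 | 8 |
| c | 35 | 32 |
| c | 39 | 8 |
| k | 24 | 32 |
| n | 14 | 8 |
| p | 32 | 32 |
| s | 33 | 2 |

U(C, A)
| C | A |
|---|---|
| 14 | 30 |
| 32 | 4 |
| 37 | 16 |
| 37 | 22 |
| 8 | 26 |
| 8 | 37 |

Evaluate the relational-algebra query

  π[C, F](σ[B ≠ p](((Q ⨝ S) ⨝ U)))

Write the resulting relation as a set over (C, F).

{(32, 23), (32, 24), (32, 35), (8, 1), (8, 14), (8, 39)}

Natural join on C: {(19, x, 8, b, 1), (19, x, 8, c, 39), (19, x, 8, n, 14), (29, s, 32, a, 23), (29, s, 32, c, 35), (29, s, 32, k, 24), (29, s, 32, p, 32), (3, z, 32, a, 23), (3, z, 32, c, 35), (3, z, 32, k, 24), (3, z, 32, p, 32), (32, t, 32, a, 23), (32, t, 32, c, 35), (32, t, 32, k, 24), (32, t, 32, p, 32), (4, m, 8, b, 1), (4, m, 8, c, 39), (4, m, 8, n, 14), (40, r, 32, a, 23), (40, r, 32, c, 35), (40, r, 32, k, 24), (40, r, 32, p, 32)}
Natural join on C: {(19, x, 8, b, 1, 26), (19, x, 8, b, 1, 37), (19, x, 8, c, 39, 26), (19, x, 8, c, 39, 37), (19, x, 8, n, 14, 26), (19, x, 8, n, 14, 37), (29, s, 32, a, 23, 4), (29, s, 32, c, 35, 4), (29, s, 32, k, 24, 4), (29, s, 32, p, 32, 4), (3, z, 32, a, 23, 4), (3, z, 32, c, 35, 4), (3, z, 32, k, 24, 4), (3, z, 32, p, 32, 4), (32, t, 32, a, 23, 4), (32, t, 32, c, 35, 4), (32, t, 32, k, 24, 4), (32, t, 32, p, 32, 4), (4, m, 8, b, 1, 26), (4, m, 8, b, 1, 37), (4, m, 8, c, 39, 26), (4, m, 8, c, 39, 37), (4, m, 8, n, 14, 26), (4, m, 8, n, 14, 37), (40, r, 32, a, 23, 4), (40, r, 32, c, 35, 4), (40, r, 32, k, 24, 4), (40, r, 32, p, 32, 4)}
Selection B ≠ p: {(19, x, 8, b, 1, 26), (19, x, 8, b, 1, 37), (19, x, 8, c, 39, 26), (19, x, 8, c, 39, 37), (19, x, 8, n, 14, 26), (19, x, 8, n, 14, 37), (29, s, 32, a, 23, 4), (29, s, 32, c, 35, 4), (29, s, 32, k, 24, 4), (3, z, 32, a, 23, 4), (3, z, 32, c, 35, 4), (3, z, 32, k, 24, 4), (32, t, 32, a, 23, 4), (32, t, 32, c, 35, 4), (32, t, 32, k, 24, 4), (4, m, 8, b, 1, 26), (4, m, 8, b, 1, 37), (4, m, 8, c, 39, 26), (4, m, 8, c, 39, 37), (4, m, 8, n, 14, 26), (4, m, 8, n, 14, 37), (40, r, 32, a, 23, 4), (40, r, 32, c, 35, 4), (40, r, 32, k, 24, 4)}
Projecting to C, F (18 duplicate(s) eliminated): {(32, 23), (32, 24), (32, 35), (8, 1), (8, 14), (8, 39)}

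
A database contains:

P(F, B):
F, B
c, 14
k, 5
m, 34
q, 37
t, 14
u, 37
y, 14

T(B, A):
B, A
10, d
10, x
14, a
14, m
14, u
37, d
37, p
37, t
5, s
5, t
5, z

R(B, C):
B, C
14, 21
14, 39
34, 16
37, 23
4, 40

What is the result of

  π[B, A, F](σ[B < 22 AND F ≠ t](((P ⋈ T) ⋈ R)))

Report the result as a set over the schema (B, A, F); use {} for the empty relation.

{(14, a, c), (14, a, y), (14, m, c), (14, m, y), (14, u, c), (14, u, y)}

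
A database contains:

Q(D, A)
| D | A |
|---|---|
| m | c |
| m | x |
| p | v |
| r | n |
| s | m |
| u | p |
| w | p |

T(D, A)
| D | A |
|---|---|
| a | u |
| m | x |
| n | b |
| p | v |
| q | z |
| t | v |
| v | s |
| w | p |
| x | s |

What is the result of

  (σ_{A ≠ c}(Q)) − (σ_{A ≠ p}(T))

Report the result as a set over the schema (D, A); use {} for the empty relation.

{(r, n), (s, m), (u, p), (w, p)}

σ[A ≠ c]: keep tuples satisfying A ≠ c → {(m, x), (p, v), (r, n), (s, m), (u, p), (w, p)}
σ[A ≠ p]: keep tuples satisfying A ≠ p → {(a, u), (m, x), (n, b), (p, v), (q, z), (t, v), (v, s), (x, s)}
Taking the difference: {(r, n), (s, m), (u, p), (w, p)}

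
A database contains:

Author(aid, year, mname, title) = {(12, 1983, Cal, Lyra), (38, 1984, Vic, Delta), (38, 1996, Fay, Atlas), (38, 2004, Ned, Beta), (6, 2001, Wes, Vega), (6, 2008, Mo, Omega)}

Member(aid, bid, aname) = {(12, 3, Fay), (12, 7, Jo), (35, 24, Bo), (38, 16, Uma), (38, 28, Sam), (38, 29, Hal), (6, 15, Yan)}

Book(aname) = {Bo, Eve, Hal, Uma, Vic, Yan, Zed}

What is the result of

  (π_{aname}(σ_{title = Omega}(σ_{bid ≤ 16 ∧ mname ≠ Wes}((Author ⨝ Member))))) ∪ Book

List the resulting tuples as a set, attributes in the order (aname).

{Bo, Eve, Hal, Uma, Vic, Yan, Zed}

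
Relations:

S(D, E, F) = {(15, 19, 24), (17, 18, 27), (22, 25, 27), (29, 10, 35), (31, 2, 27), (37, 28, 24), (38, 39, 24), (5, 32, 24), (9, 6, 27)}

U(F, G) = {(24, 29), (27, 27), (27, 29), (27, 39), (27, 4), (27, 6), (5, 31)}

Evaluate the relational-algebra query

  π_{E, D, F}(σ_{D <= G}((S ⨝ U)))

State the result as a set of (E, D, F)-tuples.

{(18, 17, 27), (19, 15, 24), (2, 31, 27), (25, 22, 27), (32, 5, 24), (6, 9, 27)}

S ⋈ U (natural join on F): {(15, 19, 24, 29), (17, 18, 27, 27), (17, 18, 27, 29), (17, 18, 27, 39), (17, 18, 27, 4), (17, 18, 27, 6), (22, 25, 27, 27), (22, 25, 27, 29), (22, 25, 27, 39), (22, 25, 27, 4), (22, 25, 27, 6), (31, 2, 27, 27), (31, 2, 27, 29), (31, 2, 27, 39), (31, 2, 27, 4), (31, 2, 27, 6), (37, 28, 24, 29), (38, 39, 24, 29), (5, 32, 24, 29), (9, 6, 27, 27), (9, 6, 27, 29), (9, 6, 27, 39), (9, 6, 27, 4), (9, 6, 27, 6)}
Apply σ_{D <= G}; surviving tuples: {(15, 19, 24, 29), (17, 18, 27, 27), (17, 18, 27, 29), (17, 18, 27, 39), (22, 25, 27, 27), (22, 25, 27, 29), (22, 25, 27, 39), (31, 2, 27, 39), (5, 32, 24, 29), (9, 6, 27, 27), (9, 6, 27, 29), (9, 6, 27, 39)}
Projecting to E, D, F (6 duplicate(s) eliminated): {(18, 17, 27), (19, 15, 24), (2, 31, 27), (25, 22, 27), (32, 5, 24), (6, 9, 27)}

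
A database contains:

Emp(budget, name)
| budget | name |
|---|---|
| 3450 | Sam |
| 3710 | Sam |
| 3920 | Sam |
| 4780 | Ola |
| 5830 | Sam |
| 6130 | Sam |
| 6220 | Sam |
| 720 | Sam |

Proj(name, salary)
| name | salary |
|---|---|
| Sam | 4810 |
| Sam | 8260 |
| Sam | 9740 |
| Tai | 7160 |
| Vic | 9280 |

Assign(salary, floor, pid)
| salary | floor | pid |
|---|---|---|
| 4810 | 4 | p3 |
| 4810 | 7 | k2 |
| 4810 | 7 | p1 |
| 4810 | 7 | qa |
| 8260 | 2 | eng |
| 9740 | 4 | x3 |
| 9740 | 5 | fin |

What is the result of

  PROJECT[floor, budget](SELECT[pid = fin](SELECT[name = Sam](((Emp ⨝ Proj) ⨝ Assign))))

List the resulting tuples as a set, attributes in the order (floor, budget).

{(5, 3450), (5, 3710), (5, 3920), (5, 5830), (5, 6130), (5, 6220), (5, 720)}

Emp ⋈ Proj (natural join on name): {(3450, Sam, 4810), (3450, Sam, 8260), (3450, Sam, 9740), (3710, Sam, 4810), (3710, Sam, 8260), (3710, Sam, 9740), (3920, Sam, 4810), (3920, Sam, 8260), (3920, Sam, 9740), (5830, Sam, 4810), (5830, Sam, 8260), (5830, Sam, 9740), (6130, Sam, 4810), (6130, Sam, 8260), (6130, Sam, 9740), (6220, Sam, 4810), (6220, Sam, 8260), (6220, Sam, 9740), (720, Sam, 4810), (720, Sam, 8260), (720, Sam, 9740)}
(Emp ⨝ Proj) ⋈ Assign (natural join on salary): {(3450, Sam, 4810, 4, p3), (3450, Sam, 4810, 7, k2), (3450, Sam, 4810, 7, p1), (3450, Sam, 4810, 7, qa), (3450, Sam, 8260, 2, eng), (3450, Sam, 9740, 4, x3), (3450, Sam, 9740, 5, fin), (3710, Sam, 4810, 4, p3), (3710, Sam, 4810, 7, k2), (3710, Sam, 4810, 7, p1), (3710, Sam, 4810, 7, qa), (3710, Sam, 8260, 2, eng), (3710, Sam, 9740, 4, x3), (3710, Sam, 9740, 5, fin), (3920, Sam, 4810, 4, p3), (3920, Sam, 4810, 7, k2), (3920, Sam, 4810, 7, p1), (3920, Sam, 4810, 7, qa), (3920, Sam, 8260, 2, eng), (3920, Sam, 9740, 4, x3), (3920, Sam, 9740, 5, fin), (5830, Sam, 4810, 4, p3), (5830, Sam, 4810, 7, k2), (5830, Sam, 4810, 7, p1), (5830, Sam, 4810, 7, qa), (5830, Sam, 8260, 2, eng), (5830, Sam, 9740, 4, x3), (5830, Sam, 9740, 5, fin), (6130, Sam, 4810, 4, p3), (6130, Sam, 4810, 7, k2), (6130, Sam, 4810, 7, p1), (6130, Sam, 4810, 7, qa), (6130, Sam, 8260, 2, eng), (6130, Sam, 9740, 4, x3), (6130, Sam, 9740, 5, fin), (6220, Sam, 4810, 4, p3), (6220, Sam, 4810, 7, k2), (6220, Sam, 4810, 7, p1), (6220, Sam, 4810, 7, qa), (6220, Sam, 8260, 2, eng), (6220, Sam, 9740, 4, x3), (6220, Sam, 9740, 5, fin), (720, Sam, 4810, 4, p3), (720, Sam, 4810, 7, k2), (720, Sam, 4810, 7, p1), (720, Sam, 4810, 7, qa), (720, Sam, 8260, 2, eng), (720, Sam, 9740, 4, x3), (720, Sam, 9740, 5, fin)}
Apply σ_{name = Sam}; surviving tuples: {(3450, Sam, 4810, 4, p3), (3450, Sam, 4810, 7, k2), (3450, Sam, 4810, 7, p1), (3450, Sam, 4810, 7, qa), (3450, Sam, 8260, 2, eng), (3450, Sam, 9740, 4, x3), (3450, Sam, 9740, 5, fin), (3710, Sam, 4810, 4, p3), (3710, Sam, 4810, 7, k2), (3710, Sam, 4810, 7, p1), (3710, Sam, 4810, 7, qa), (3710, Sam, 8260, 2, eng), (3710, Sam, 9740, 4, x3), (3710, Sam, 9740, 5, fin), (3920, Sam, 4810, 4, p3), (3920, Sam, 4810, 7, k2), (3920, Sam, 4810, 7, p1), (3920, Sam, 4810, 7, qa), (3920, Sam, 8260, 2, eng), (3920, Sam, 9740, 4, x3), (3920, Sam, 9740, 5, fin), (5830, Sam, 4810, 4, p3), (5830, Sam, 4810, 7, k2), (5830, Sam, 4810, 7, p1), (5830, Sam, 4810, 7, qa), (5830, Sam, 8260, 2, eng), (5830, Sam, 9740, 4, x3), (5830, Sam, 9740, 5, fin), (6130, Sam, 4810, 4, p3), (6130, Sam, 4810, 7, k2), (6130, Sam, 4810, 7, p1), (6130, Sam, 4810, 7, qa), (6130, Sam, 8260, 2, eng), (6130, Sam, 9740, 4, x3), (6130, Sam, 9740, 5, fin), (6220, Sam, 4810, 4, p3), (6220, Sam, 4810, 7, k2), (6220, Sam, 4810, 7, p1), (6220, Sam, 4810, 7, qa), (6220, Sam, 8260, 2, eng), (6220, Sam, 9740, 4, x3), (6220, Sam, 9740, 5, fin), (720, Sam, 4810, 4, p3), (720, Sam, 4810, 7, k2), (720, Sam, 4810, 7, p1), (720, Sam, 4810, 7, qa), (720, Sam, 8260, 2, eng), (720, Sam, 9740, 4, x3), (720, Sam, 9740, 5, fin)}
Apply σ_{pid = fin}; surviving tuples: {(3450, Sam, 9740, 5, fin), (3710, Sam, 9740, 5, fin), (3920, Sam, 9740, 5, fin), (5830, Sam, 9740, 5, fin), (6130, Sam, 9740, 5, fin), (6220, Sam, 9740, 5, fin), (720, Sam, 9740, 5, fin)}
π[floor, budget]: project onto (floor, budget) → {(5, 3450), (5, 3710), (5, 3920), (5, 5830), (5, 6130), (5, 6220), (5, 720)}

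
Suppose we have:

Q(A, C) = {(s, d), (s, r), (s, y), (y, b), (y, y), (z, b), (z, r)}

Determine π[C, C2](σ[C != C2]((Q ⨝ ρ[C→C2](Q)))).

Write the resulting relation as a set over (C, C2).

{(b, r), (b, y), (d, r), (d, y), (r, b), (r, d), (r, y), (y, b), (y, d), (y, r)}

ρ[C→C2]: schema becomes (A, C2); tuples unchanged.
Q ⋈ ρ[C→C2](Q) (natural join on A): {(s, d, d), (s, d, r), (s, d, y), (s, r, d), (s, r, r), (s, r, y), (s, y, d), (s, y, r), (s, y, y), (y, b, b), (y, b, y), (y, y, b), (y, y, y), (z, b, b), (z, b, r), (z, r, b), (z, r, r)}
Selection C != C2: {(s, d, r), (s, d, y), (s, r, d), (s, r, y), (s, y, d), (s, y, r), (y, b, y), (y, y, b), (z, b, r), (z, r, b)}
Keep only column(s) C, C2: {(b, r), (b, y), (d, r), (d, y), (r, b), (r, d), (r, y), (y, b), (y, d), (y, r)}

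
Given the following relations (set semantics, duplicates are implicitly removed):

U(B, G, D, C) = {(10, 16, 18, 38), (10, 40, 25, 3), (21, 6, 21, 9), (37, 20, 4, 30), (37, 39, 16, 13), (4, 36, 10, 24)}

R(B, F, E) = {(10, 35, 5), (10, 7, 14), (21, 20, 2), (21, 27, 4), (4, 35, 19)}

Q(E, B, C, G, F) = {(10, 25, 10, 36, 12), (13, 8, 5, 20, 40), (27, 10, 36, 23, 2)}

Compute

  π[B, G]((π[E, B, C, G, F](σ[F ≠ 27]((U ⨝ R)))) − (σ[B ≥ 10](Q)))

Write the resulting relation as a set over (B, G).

{(10, 16), (10, 40), (21, 6), (4, 36)}

Joining U and R on B yields {(10, 16, 18, 38, 35, 5), (10, 16, 18, 38, 7, 14), (10, 40, 25, 3, 35, 5), (10, 40, 25, 3, 7, 14), (21, 6, 21, 9, 20, 2), (21, 6, 21, 9, 27, 4), (4, 36, 10, 24, 35, 19)}.
Apply σ_{F ≠ 27}; surviving tuples: {(10, 16, 18, 38, 35, 5), (10, 16, 18, 38, 7, 14), (10, 40, 25, 3, 35, 5), (10, 40, 25, 3, 7, 14), (21, 6, 21, 9, 20, 2), (4, 36, 10, 24, 35, 19)}
π[E, B, C, G, F]: project onto (E, B, C, G, F) → {(14, 10, 3, 40, 7), (14, 10, 38, 16, 7), (19, 4, 24, 36, 35), (2, 21, 9, 6, 20), (5, 10, 3, 40, 35), (5, 10, 38, 16, 35)}
Apply σ_{B ≥ 10}; surviving tuples: {(10, 25, 10, 36, 12), (27, 10, 36, 23, 2)}
Difference: {(14, 10, 3, 40, 7), (14, 10, 38, 16, 7), (19, 4, 24, 36, 35), (2, 21, 9, 6, 20), (5, 10, 3, 40, 35), (5, 10, 38, 16, 35)} with {(10, 25, 10, 36, 12), (27, 10, 36, 23, 2)} → {(14, 10, 3, 40, 7), (14, 10, 38, 16, 7), (19, 4, 24, 36, 35), (2, 21, 9, 6, 20), (5, 10, 3, 40, 35), (5, 10, 38, 16, 35)}
π[B, G]: project onto (B, G) (2 duplicate(s) eliminated) → {(10, 16), (10, 40), (21, 6), (4, 36)}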